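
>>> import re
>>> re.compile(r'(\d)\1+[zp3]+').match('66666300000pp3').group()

'666663'

`\1` has to match the exact text group 1 already captured.
With `match`, the pattern is implicitly anchored at the beginning.
The match spans [0:6] → '666663'.
Captured: group 1 = '6'.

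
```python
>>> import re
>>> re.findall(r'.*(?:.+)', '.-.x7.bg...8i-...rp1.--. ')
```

Pattern: zero or more of any character; then one or more of any character (non-capturing group).
Scanning left to right: at [0:25] → '.-.x7.bg...8i-...rp1.--. '.
Since nothing is captured, `findall` lists the 1 matched substring directly.

['.-.x7.bg...8i-...rp1.--. ']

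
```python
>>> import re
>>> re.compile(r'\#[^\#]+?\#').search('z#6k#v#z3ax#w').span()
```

(1, 5)

`search` walks the string left to right and returns the first match it finds.
The match spans [1:5] → '#6k#'.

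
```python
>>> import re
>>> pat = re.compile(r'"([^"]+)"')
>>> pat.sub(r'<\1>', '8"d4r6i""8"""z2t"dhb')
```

Matches: at [1:8] → '"d4r6i"'; at [8:11] → '"8"'; at [12:17] → '"z2t"'.
Each match is replaced using the text its own group 1 captured.

'8<d4r6i><8>"<z2t>dhb'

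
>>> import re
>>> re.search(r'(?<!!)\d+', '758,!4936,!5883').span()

A negative assertion filters positions out without eating any characters.
Unlike `match`, `search` isn't anchored — it looks for the pattern anywhere in the string.
The match spans [0:3] → '758'.

(0, 3)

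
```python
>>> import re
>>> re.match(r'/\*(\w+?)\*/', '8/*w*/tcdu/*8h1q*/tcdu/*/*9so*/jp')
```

None

`re.match` only tries the pattern at the start of the string.
Here position 0 doesn't satisfy it, so the call returns None.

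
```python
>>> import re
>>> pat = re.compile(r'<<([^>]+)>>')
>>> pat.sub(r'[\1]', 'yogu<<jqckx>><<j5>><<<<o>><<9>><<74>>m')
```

'yogu[jqckx][j5][<<o][9][74]m'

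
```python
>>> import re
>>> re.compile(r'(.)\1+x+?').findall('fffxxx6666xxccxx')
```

A backreference is literal: `\1` must see the identical characters the first group matched.
One capturing group, so `findall` returns just the captured substring from each match — 3 in all.

['f', '6', 'c']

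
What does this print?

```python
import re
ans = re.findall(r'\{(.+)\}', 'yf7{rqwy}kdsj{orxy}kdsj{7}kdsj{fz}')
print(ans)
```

`findall` collects group 1 from the one match (1 total).

['rqwy}kdsj{orxy}kdsj{7}kdsj{fz']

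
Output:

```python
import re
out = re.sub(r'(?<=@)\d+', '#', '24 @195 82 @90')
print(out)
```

Lookahead/lookbehind check context without consuming it, so the matched span excludes the asserted characters.
Each match is replaced by '#'.

24 @# 82 @#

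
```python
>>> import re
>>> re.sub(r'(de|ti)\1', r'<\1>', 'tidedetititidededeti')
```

`\1` has to match the exact text group 1 already captured.
Matches: at [2:6] → 'dede'; at [6:10] → 'titi'; at [12:16] → 'dede'.
Each match is replaced using the text its own group 1 captured.

'ti<de><ti>ti<de>deti'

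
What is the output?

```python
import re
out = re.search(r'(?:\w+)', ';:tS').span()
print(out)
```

(2, 4)

The match spans [2:4] → 'tS'.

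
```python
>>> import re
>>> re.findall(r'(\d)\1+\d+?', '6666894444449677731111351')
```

After group 1 captures some text, `\1` only succeeds where that same text appears again.
Matches: at [0:5] match '66668', group 1 = '6'; at [6:13] match '4444449', group 1 = '4'; at [14:18] match '7773', group 1 = '7'; at [18:23] match '11113', group 1 = '1'.
`findall` collects group 1 from each match (4 total).

['6', '4', '7', '1']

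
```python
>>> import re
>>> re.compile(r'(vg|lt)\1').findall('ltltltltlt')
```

`\1` has to match the exact text group 1 already captured.
One capturing group, so `findall` returns just the captured substring from each match — 2 in all.

['lt', 'lt']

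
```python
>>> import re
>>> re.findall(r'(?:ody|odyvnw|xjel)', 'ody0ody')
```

['ody', 'ody']

Matches: at [0:3] → 'ody'; at [4:7] → 'ody'.
`findall` yields the raw match text (2 of them) because the pattern has no groups.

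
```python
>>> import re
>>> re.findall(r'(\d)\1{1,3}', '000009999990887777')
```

['0', '9', '9', '8', '7']

After group 1 captures some text, `\1` only succeeds where that same text appears again.
Scanning left to right: at [0:4] match '0000', group 1 = '0'; at [5:9] match '9999', group 1 = '9'; at [9:11] match '99', group 1 = '9'; at [12:14] match '88', group 1 = '8'; at [14:18] match '7777', group 1 = '7'.
Because there's exactly one group, `findall` drops the full match and keeps group 1 from each hit.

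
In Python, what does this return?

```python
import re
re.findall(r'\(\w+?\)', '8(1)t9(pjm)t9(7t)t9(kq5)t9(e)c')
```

['(1)', '(pjm)', '(7t)', '(kq5)', '(e)']

No capturing groups, so `findall` returns the 5 full match strings.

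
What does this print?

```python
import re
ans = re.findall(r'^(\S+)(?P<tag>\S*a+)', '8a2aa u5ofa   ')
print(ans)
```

[('8a2a', 'a')]

Pattern: anchored at the start of the string; then one or more of a non-whitespace character (captured); then zero or more of a non-whitespace character, then one or more of the literal 'a' (captured as 'tag').
Multiple groups make `findall` return tuples — one 2-tuple for the one match.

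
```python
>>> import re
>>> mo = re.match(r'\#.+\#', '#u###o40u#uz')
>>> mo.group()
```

'#u###o40u#'

`match` is anchored at position 0; if the pattern doesn't fit there, it returns None.
The match spans [0:10] → '#u###o40u#'.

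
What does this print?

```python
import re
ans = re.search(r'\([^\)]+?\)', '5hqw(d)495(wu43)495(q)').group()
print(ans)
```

(d)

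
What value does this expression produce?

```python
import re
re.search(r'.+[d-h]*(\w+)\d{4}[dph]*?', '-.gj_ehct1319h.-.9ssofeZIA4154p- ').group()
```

The pattern matches one or more of any character, then zero or more of a character in [d-h]; then one or more of a word character (captured); then exactly 4 of a digit, then zero or more of one of [dph] (lazy).
Lazy quantifiers expand one character at a time until the remainder of the pattern can match.
`re.search` scans for the first position where the pattern succeeds.
The match spans [0:30] → '-.gj_ehct1319h.-.9ssofeZIA4154'.
Captured: group 1 = 'A'.

'-.gj_ehct1319h.-.9ssofeZIA4154'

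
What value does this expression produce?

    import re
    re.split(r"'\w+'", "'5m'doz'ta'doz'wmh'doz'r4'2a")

Matches to split on: at [0:4] → "'5m'"; at [7:11] → "'ta'"; at [14:19] → "'wmh'"; at [22:26] → "'r4'".
`split` removes every match and returns the 5 fragments in between.

['', 'doz', 'doz', 'doz', '2a']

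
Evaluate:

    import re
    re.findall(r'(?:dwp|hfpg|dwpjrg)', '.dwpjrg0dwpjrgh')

`|` is ordered: at each position the engine commits to the first alternative that works.
No capturing groups, so `findall` returns the 2 full match strings.

['dwp', 'dwp']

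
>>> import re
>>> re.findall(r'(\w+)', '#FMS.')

['FMS']

This matches one or more of a word character (captured).
Walking the string: at [1:4] match 'FMS', group 1 = 'FMS'.
One capturing group, so `findall` returns just the captured substring from the one match — 1 in all.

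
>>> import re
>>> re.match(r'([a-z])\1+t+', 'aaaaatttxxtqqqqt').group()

'aaaaattt'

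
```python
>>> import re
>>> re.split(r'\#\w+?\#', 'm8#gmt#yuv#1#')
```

['m8', 'yuv', '']

Matches to split on: at [2:7] → '#gmt#'; at [10:13] → '#1#'.
The string is cut at each match, leaving 3 pieces.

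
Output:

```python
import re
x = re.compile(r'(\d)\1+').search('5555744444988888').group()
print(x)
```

5555

`\1` has to match the exact text group 1 already captured.
Unlike `match`, `search` isn't anchored — it looks for the pattern anywhere in the string.
The match spans [0:4] → '5555'.
Captured: group 1 = '5'.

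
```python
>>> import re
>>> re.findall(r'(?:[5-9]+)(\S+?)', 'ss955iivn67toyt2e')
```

['i', 't']

The pattern matches one or more of a character in [5-9] (non-capturing group); then one or more of a non-whitespace character (lazy) (captured).
Matches: at [2:6] match '955i', group 1 = 'i'; at [9:12] match '67t', group 1 = 't'.
With a single group, `findall` returns only what that group captured — 2 items.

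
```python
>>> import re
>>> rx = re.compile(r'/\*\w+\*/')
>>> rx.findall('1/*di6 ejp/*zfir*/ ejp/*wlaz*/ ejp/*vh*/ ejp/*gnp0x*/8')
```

['/*zfir*/', '/*wlaz*/', '/*vh*/', '/*gnp0x*/']

Matches: at [10:18] → '/*zfir*/'; at [22:30] → '/*wlaz*/'; at [34:40] → '/*vh*/'; at [44:53] → '/*gnp0x*/'.
Since nothing is captured, `findall` lists the 4 matched substrings directly.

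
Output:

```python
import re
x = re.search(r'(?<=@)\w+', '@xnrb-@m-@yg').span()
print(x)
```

(1, 5)

The positive lookaround only admits positions where the adjacent text matches; those characters stay outside the span.
`re.search` scans for the first position where the pattern succeeds.
The match spans [1:5] → 'xnrb'.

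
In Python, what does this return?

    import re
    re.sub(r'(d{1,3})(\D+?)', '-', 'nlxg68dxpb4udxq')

This matches 1 to 3 of a literal 'd' (captured); then one or more of a non-digit (lazy) (captured).
Because the quantifier is non-greedy, it stops expanding at the earliest point where the rest of the pattern can succeed.
Matches: at [6:8] → 'dx'; at [12:14] → 'dx'.
Every occurrence is swapped for '-'.

'nlxg68-pb4u-q'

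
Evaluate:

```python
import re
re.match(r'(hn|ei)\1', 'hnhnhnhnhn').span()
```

`re.match` only tries the pattern at the start of the string.
The match spans [0:4] → 'hnhn'.

(0, 4)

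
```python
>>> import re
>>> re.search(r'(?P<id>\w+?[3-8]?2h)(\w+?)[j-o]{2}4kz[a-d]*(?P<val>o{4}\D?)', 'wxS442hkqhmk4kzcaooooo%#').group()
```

'wxS442hkqhmk4kzcaooooo'

The match spans [0:22] → 'wxS442hkqhmk4kzcaooooo'.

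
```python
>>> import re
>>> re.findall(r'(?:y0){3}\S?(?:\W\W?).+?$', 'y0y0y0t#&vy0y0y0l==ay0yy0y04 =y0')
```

The pattern matches the literal 'y0' repeated 3 times, then optionally a non-whitespace character; then a non-word character, then optionally a non-word character (non-capturing group); then one or more of any character (lazy); then anchored at the end.
Since nothing is captured, `findall` lists the 1 matched substring directly.

['y0y0y0t#&vy0y0y0l==ay0yy0y04 =y0']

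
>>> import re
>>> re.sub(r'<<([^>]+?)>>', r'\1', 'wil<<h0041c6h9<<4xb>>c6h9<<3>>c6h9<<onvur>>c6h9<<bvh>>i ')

Matches: at [3:21] → '<<h0041c6h9<<4xb>>'; at [25:30] → '<<3>>'; at [34:43] → '<<onvur>>'; at [47:54] → '<<bvh>>'.
Each match is replaced using the text its own group 1 captured.

'wilh0041c6h9<<4xbc6h93c6h9onvurc6h9bvhi '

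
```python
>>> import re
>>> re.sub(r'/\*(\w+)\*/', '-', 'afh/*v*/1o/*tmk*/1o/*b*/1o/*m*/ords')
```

Matches: at [3:8] → '/*v*/'; at [10:17] → '/*tmk*/'; at [19:24] → '/*b*/'; at [26:31] → '/*m*/'.
`sub` substitutes '-' at each match site.

'afh-1o-1o-1o-ords'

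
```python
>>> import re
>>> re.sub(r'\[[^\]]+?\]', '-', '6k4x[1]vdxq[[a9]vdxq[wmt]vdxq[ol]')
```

'6k4x-vdxq-vdxq-vdxq-'

Each match is replaced by '-'.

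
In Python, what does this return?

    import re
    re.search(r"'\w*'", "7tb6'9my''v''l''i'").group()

`search` walks the string left to right and returns the first match it finds.
The match spans [4:9] → "'9my'".

"'9my'"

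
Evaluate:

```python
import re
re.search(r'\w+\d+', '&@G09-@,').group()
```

The pattern matches one or more of a word character; then one or more of a digit.
The match spans [2:5] → 'G09'.

'G09'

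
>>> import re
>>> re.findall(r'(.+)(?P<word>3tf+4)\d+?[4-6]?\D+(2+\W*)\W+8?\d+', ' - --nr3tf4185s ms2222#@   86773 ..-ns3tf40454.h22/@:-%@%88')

[(' - --nr3tf4185s ms2222#@   86773 ..-ns', '3tf4', '22/@:-%@')]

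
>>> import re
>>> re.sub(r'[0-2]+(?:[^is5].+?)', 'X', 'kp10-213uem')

'kpXXem'

A `+?`/`*?`/`{m,n}?` starts at its minimum and grows only as far as needed for what follows to match.
`sub` substitutes 'X' at each match site.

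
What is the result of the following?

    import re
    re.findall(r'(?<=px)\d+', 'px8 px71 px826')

['8', '71', '826']

The lookaround is zero-width — it requires the adjacent text to match without consuming it, so the asserted text isn't part of the match.
With no groups in the pattern, `findall` gives back each whole match — 3 here.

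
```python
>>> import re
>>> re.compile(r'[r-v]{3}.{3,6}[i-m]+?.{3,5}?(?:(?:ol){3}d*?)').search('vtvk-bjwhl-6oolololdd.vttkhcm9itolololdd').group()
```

'vtvk-bjwhl-6oololol'

This matches exactly 3 of a character in [r-v], then 3 to 6 of any character; then one or more of a character in [i-m] (lazy), then 3 to 5 of any character (lazy); then the literal 'ol' repeated 3 times, then zero or more of the literal 'd' (lazy) (non-capturing group).
Because the quantifier is non-greedy, it stops expanding at the earliest point where the rest of the pattern can succeed.
`re.search` scans for the first position where the pattern succeeds.
The match spans [0:19] → 'vtvk-bjwhl-6oololol'.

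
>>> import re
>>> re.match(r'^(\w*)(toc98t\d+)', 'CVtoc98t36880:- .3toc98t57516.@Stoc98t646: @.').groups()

The match spans [0:13] → 'CVtoc98t36880'.
Captured: group 1 = 'CV', group 2 = 'toc98t36880'.

('CV', 'toc98t36880')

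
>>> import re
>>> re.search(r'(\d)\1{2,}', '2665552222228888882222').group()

`\1` is not a pattern — it's the concrete string captured by group 1, re-applied verbatim.
The match spans [3:6] → '555'.

'555'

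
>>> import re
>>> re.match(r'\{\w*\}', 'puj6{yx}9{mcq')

None

`match` is anchored at position 0; if the pattern doesn't fit there, it returns None.
Here the pattern fails at index 0, so the call returns None.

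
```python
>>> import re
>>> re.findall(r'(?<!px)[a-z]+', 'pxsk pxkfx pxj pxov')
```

['pxsk', 'pxkfx', 'pxj', 'pxov']

The negative lookaround is zero-width — it rules out positions where the adjacent text would match, without consuming anything.
Matches: at [0:4] → 'pxsk'; at [5:10] → 'pxkfx'; at [11:14] → 'pxj'; at [15:19] → 'pxov'.
Since nothing is captured, `findall` lists the 4 matched substrings directly.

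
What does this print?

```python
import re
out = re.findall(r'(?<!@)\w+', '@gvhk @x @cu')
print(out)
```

['vhk', 'u']

`(?!…)`/`(?<!…)` only lets a position through if the neighbouring text does NOT match; no characters are consumed.
Scanning left to right: at [2:5] → 'vhk'; at [11:12] → 'u'.
With no groups in the pattern, `findall` gives back each whole match — 2 here.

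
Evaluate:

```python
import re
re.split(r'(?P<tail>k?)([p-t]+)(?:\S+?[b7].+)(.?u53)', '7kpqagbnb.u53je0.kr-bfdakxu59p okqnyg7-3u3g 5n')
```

The pattern matches optionally a literal 'k' (captured as 'tail'); then one or more of a character in [p-t] (captured); then one or more of a non-whitespace character (lazy), then one of [b7], then one or more of any character (non-capturing group); then optionally any character, then the literal 'u53' (captured).
With a capturing group present, the delimiter's captured portion is kept in the result list.

['7', 'k', 'pq', 'u53', 'je0.kr-bfdakxu59p okqnyg7-3u3g 5n']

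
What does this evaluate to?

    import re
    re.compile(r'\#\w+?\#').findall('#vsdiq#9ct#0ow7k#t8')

['#vsdiq#', '#0ow7k#']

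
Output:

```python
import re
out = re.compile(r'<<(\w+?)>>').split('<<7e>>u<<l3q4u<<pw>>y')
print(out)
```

Matches to split on: at [0:6] → '<<7e>>'; at [14:20] → '<<pw>>'.
The group in the pattern means `split` returns the separators' captures alongside the pieces.

['', '7e', 'u<<l3q4u', 'pw', 'y']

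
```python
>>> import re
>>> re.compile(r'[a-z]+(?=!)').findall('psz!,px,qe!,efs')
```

The `(?=…)`/`(?<=…)` assertion just peeks at neighbouring text; it doesn't advance the match position.
Since nothing is captured, `findall` lists the 2 matched substrings directly.

['psz', 'qe']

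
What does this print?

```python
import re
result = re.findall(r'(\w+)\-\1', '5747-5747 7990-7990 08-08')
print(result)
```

['5747', '7990', '08']

`\1` is not a pattern — it's the concrete string captured by group 1, re-applied verbatim.
Walking the string: at [0:9] match '5747-5747', group 1 = '5747'; at [10:19] match '7990-7990', group 1 = '7990'; at [20:25] match '08-08', group 1 = '08'.
`findall` collects group 1 from each match (3 total).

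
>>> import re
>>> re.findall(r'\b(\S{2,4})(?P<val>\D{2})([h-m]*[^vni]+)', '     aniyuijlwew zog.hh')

3 groups means the one result is a tuple of 3 captured strings — 1 here.

[('aniy', 'ui', 'jlwew zog.hh')]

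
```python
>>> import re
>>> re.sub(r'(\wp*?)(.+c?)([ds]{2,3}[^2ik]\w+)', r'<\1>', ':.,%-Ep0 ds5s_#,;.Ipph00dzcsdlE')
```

':.,%-<E>'

This matches a word character, then zero or more of the literal 'p' (lazy) (captured); then one or more of any character, then optionally the literal 'c' (captured); then 2 to 3 of one of [ds], then any character except [2ik], then one or more of a word character (captured).
Matches: at [5:31] → 'Ep0 ds5s_#,;.Ipph00dzcsdlE'.
`\1` in the replacement pulls in group 1's text for each match.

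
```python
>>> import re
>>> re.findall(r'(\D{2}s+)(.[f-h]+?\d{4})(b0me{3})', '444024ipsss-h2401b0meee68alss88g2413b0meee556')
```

[('ipsss', '-h2401', 'b0meee')]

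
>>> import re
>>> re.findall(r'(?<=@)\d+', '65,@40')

['40']

The positive lookaround only admits positions where the adjacent text matches; those characters stay outside the span.
`findall` yields the raw match text (1 of them) because the pattern has no groups.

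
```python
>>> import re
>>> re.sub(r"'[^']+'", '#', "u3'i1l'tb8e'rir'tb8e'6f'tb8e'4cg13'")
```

'u3#tb8e#tb8e#tb8e#'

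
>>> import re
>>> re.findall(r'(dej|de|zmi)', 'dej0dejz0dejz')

['dej', 'dej', 'dej']

Alternation isn't longest-match — the leftmost alternative that fits at this position is chosen.
One capturing group, so `findall` returns just the captured substring from each match — 3 in all.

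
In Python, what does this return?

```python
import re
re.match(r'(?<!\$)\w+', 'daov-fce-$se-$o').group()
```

`re.match` won't scan ahead — the pattern has to work from the very first character.
The match spans [0:4] → 'daov'.

'daov'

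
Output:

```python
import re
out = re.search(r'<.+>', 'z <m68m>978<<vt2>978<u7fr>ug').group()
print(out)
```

`search` walks the string left to right and returns the first match it finds.
The match spans [2:26] → '<m68m>978<<vt2>978<u7fr>'.

<m68m>978<<vt2>978<u7fr>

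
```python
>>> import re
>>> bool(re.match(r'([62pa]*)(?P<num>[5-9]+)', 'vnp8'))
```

False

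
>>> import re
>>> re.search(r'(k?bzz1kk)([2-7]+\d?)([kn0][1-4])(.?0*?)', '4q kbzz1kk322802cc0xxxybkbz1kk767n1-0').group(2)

The match spans [3:17] → 'kbzz1kk322802c'.
Captured: group 1 = 'kbzz1kk', group 2 = '3228', group 3 = '02', group 4 = 'c'.

'3228'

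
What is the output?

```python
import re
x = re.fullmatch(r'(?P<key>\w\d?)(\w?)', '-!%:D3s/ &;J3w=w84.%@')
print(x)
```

`fullmatch` succeeds only if the pattern covers the string from start to end.
Here the pattern can't cover the whole string, so the call returns None.

None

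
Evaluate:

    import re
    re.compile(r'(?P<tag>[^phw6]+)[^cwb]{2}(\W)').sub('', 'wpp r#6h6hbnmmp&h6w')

'wpp r#6h6hh6w'

The pattern matches one or more of any character except [phw6] (captured as 'tag'); then exactly 2 of any character except [cwb]; then a non-word character (captured).
Matches: at [10:16] → 'bnmmp&'.
Each match is replaced by ''.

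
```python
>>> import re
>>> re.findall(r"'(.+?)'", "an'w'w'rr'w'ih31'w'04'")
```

With the lazy modifier that quantifier settles for the fewest repetitions that let the rest of the pattern succeed (the atoms after it are unaffected and can still be greedy).
Scanning left to right: at [2:5] match "'w'", group 1 = 'w'; at [6:10] match "'rr'", group 1 = 'rr'; at [11:17] match "'ih31'", group 1 = 'ih31'; at [18:22] match "'04'", group 1 = '04'.
One capturing group, so `findall` returns just the captured substring from each match — 4 in all.

['w', 'rr', 'ih31', '04']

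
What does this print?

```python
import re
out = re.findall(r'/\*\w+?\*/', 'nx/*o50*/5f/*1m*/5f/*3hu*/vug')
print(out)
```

['/*o50*/', '/*1m*/', '/*3hu*/']

With no groups in the pattern, `findall` gives back each whole match — 3 here.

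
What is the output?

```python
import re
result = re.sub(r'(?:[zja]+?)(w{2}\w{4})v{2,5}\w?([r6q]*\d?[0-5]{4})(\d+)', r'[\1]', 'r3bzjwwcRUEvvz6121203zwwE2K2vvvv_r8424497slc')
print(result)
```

r3b[wwcRUE][wwE2K2]slc

The pattern matches one or more of one of [zja] (lazy) (non-capturing group); then exactly 2 of the literal 'w', then exactly 4 of a word character (captured); then 2 to 5 of a literal 'v', then optionally a word character; then zero or more of one of [r6q], then optionally a digit, then exactly 4 of a character in [0-5] (captured); then one or more of a digit (captured).
Matches: at [3:21] → 'zjwwcRUEvvz6121203'; at [21:41] → 'zwwE2K2vvvv_r8424497'.
The replacement refers to a captured group, so each match is rewritten using its own captured text.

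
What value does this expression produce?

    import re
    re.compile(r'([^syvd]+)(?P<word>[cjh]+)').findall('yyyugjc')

[('ugj', 'c')]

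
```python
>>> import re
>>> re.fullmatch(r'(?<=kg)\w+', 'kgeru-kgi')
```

`fullmatch` succeeds only if the pattern covers the string from start to end.
Here the pattern can't cover the whole string, so the call returns None.

None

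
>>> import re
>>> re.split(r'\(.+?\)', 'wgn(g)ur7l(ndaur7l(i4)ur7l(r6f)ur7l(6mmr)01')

Because the quantifier is non-greedy, it stops expanding at the earliest point where the rest of the pattern can succeed.
Matches to split on: at [3:6] → '(g)'; at [10:22] → '(ndaur7l(i4)'; at [26:31] → '(r6f)'; at [35:41] → '(6mmr)'.
`split` removes every match and returns the 5 fragments in between.

['wgn', 'ur7l', 'ur7l', 'ur7l', '01']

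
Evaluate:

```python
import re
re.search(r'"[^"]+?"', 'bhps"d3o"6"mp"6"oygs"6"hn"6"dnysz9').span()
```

`search` walks the string left to right and returns the first match it finds.
The match spans [4:9] → '"d3o"'.

(4, 9)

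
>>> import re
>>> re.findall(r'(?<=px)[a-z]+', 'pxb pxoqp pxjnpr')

['b', 'oqp', 'jnpr']

Because the assertion is zero-width, the text it checks is not consumed and won't appear in the result.
Walking the string: at [2:3] → 'b'; at [6:9] → 'oqp'; at [12:16] → 'jnpr'.
Since nothing is captured, `findall` lists the 3 matched substrings directly.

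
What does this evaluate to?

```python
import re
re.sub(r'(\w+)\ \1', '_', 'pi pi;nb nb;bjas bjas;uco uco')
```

'_;_;_;_'

`\1` is not a pattern — it's the concrete string captured by group 1, re-applied verbatim.
Matches: at [0:5] → 'pi pi'; at [6:11] → 'nb nb'; at [12:21] → 'bjas bjas'; at [22:29] → 'uco uco'.
`sub` substitutes '_' at each match site.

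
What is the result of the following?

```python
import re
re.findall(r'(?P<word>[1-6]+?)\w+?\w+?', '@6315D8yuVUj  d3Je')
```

['6', '5', '3']

This matches one or more of a character in [1-6] (lazy) (captured as 'word'); then one or more of a word character (lazy), then one or more of a word character (lazy).
Because the quantifier is non-greedy, it stops expanding at the earliest point where the rest of the pattern can succeed.
Scanning left to right: at [1:4] match '631', group 1 = '6'; at [4:7] match '5D8', group 1 = '5'; at [15:18] match '3Je', group 1 = '3'.
Because there's exactly one group, `findall` drops the full match and keeps group 1 from each hit.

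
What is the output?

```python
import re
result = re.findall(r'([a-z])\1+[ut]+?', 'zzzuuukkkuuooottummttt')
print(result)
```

['z', 'k', 'o', 'm']

`\1` is not a pattern — it's the concrete string captured by group 1, re-applied verbatim.
Scanning left to right: at [0:4] match 'zzzu', group 1 = 'z'; at [6:10] match 'kkku', group 1 = 'k'; at [11:15] match 'ooot', group 1 = 'o'; at [17:20] match 'mmt', group 1 = 'm'.
Because there's exactly one group, `findall` drops the full match and keeps group 1 from each hit.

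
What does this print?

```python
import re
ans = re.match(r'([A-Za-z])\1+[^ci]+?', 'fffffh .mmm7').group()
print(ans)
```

`\1` has to match the exact text group 1 already captured.
`re.match` won't scan ahead — the pattern has to work from the very first character.
The match spans [0:6] → 'fffffh'.
Captured: group 1 = 'f'.

fffffh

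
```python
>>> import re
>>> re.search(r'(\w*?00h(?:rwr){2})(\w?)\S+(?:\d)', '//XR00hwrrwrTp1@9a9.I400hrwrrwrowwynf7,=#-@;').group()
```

'I400hrwrrwrowwynf7'

The match spans [20:38] → 'I400hrwrrwrowwynf7'.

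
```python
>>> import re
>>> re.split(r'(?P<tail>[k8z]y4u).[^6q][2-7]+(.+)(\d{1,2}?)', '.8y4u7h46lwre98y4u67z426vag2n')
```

['.', '8y4u', 'lwre98y4u67z426vag', '2', 'n']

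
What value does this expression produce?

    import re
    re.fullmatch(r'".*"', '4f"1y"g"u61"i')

`fullmatch` succeeds only if the pattern covers the string from start to end.
Here the string isn't matched end-to-end, so the call returns None.

None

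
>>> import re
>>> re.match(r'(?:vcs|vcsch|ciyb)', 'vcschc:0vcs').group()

With `match`, the pattern is implicitly anchored at the beginning.
The match spans [0:3] → 'vcs'.

'vcs'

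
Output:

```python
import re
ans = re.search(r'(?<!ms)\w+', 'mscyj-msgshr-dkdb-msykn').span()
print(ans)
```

(0, 5)

`(?!…)`/`(?<!…)` only lets a position through if the neighbouring text does NOT match; no characters are consumed.
The match spans [0:5] → 'mscyj'.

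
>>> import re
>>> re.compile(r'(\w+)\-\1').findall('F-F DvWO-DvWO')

['F', 'DvWO']

`\1` has to match the exact text group 1 already captured.
`findall` collects group 1 from each match (2 total).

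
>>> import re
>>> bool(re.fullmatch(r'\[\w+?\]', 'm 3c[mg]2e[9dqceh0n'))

`re.fullmatch` is like wrapping the pattern in `^…$` (in single-line mode).
Here the pattern can't cover the whole string, so the call returns None, and `bool(None)` is False.

False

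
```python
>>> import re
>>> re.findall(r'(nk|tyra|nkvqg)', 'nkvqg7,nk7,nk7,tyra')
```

Alternation tries branches left to right and keeps the first one that lets the overall match succeed at that position.
Scanning left to right: at [0:2] match 'nk', group 1 = 'nk'; at [7:9] match 'nk', group 1 = 'nk'; at [11:13] match 'nk', group 1 = 'nk'; at [15:19] match 'tyra', group 1 = 'tyra'.
With a single group, `findall` returns only what that group captured — 4 items.

['nk', 'nk', 'nk', 'tyra']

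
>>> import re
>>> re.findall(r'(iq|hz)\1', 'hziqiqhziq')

After group 1 captures some text, `\1` only succeeds where that same text appears again.
Walking the string: at [2:6] match 'iqiq', group 1 = 'iq'.
Because there's exactly one group, `findall` drops the full match and keeps group 1 from the one hit.

['iq']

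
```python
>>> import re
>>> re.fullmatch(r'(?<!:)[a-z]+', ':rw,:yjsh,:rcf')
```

`re.fullmatch` is like wrapping the pattern in `^…$` (in single-line mode).
Here the string isn't matched end-to-end, so the call returns None.

None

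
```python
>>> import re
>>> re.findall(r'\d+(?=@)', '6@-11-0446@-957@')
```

['6', '0446', '957']

Lookahead/lookbehind check context without consuming it, so the matched span excludes the asserted characters.
Matches: at [0:1] → '6'; at [6:10] → '0446'; at [12:15] → '957'.
No capturing groups, so `findall` returns the 3 full match strings.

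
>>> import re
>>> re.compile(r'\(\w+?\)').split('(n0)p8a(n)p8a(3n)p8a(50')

['', 'p8a', 'p8a', 'p8a(50']

Splitting on the pattern gives 4 pieces.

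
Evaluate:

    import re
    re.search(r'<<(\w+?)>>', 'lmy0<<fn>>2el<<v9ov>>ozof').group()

The match spans [4:10] → '<<fn>>'.

'<<fn>>'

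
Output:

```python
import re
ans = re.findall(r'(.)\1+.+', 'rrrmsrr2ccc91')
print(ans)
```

['r']

A backreference is literal: `\1` must see the identical characters the first group matched.
With a single group, `findall` returns only what that group captured — 1 item.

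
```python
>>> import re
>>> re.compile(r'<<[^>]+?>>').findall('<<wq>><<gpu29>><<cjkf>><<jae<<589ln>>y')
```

['<<wq>>', '<<gpu29>>', '<<cjkf>>', '<<jae<<589ln>>']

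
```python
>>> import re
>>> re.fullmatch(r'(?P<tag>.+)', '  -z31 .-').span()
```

`re.fullmatch` is like wrapping the pattern in `^…$` (in single-line mode).
The match spans [0:9] → '  -z31 .-'.

(0, 9)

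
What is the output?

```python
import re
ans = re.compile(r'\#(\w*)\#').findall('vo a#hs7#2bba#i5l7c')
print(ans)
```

['hs7']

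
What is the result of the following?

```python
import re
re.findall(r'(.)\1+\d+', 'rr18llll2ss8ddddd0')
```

A backreference is literal: `\1` must see the identical characters the first group matched.
With a single group, `findall` returns only what that group captured — 4 items.

['r', 'l', 's', 'd']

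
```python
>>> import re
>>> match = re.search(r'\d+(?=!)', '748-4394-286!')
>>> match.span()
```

Because the assertion is zero-width, the text it checks is not consumed and won't appear in the result.
The match spans [9:12] → '286'.

(9, 12)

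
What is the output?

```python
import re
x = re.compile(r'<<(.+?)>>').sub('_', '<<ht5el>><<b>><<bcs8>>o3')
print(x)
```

`sub` substitutes '_' at each match site.

___o3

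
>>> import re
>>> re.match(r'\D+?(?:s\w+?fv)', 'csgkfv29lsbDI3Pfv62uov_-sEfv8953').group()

This matches one or more of a non-digit (lazy); then the literal 's', then one or more of a word character (lazy), then the literal 'fv' (non-capturing group).
Lazy quantifiers expand one character at a time until the remainder of the pattern can match.
With `match`, the pattern is implicitly anchored at the beginning.
The match spans [0:6] → 'csgkfv'.

'csgkfv'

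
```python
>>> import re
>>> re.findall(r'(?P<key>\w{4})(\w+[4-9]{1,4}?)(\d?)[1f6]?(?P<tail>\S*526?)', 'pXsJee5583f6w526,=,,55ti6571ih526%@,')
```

With 4 capturing groups, `findall` returns a 4-tuple per match.

[('pXsJ', 'ee5583f6w526', '', ',=,,55ti6571ih526')]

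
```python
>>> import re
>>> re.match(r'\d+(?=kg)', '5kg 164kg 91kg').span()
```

(0, 1)

`re.match` only tries the pattern at the start of the string.
The match spans [0:1] → '5'.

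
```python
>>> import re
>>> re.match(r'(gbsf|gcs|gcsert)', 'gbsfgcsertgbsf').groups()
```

('gbsf',)

The match spans [0:4] → 'gbsf'.
Captured: group 1 = 'gbsf'.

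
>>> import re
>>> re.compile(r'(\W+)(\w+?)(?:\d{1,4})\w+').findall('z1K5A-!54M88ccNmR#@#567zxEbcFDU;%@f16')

Lazy quantifiers expand one character at a time until the remainder of the pattern can match.
`findall` packs the 2 group values into a tuple for every match.

[('-!', '5'), ('#@#', '5'), (';%@', 'f')]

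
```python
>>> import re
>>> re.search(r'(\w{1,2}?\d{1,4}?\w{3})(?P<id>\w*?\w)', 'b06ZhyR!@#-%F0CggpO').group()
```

'b06Zhy'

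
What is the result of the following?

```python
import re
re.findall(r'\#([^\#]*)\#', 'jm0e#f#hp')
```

One capturing group, so `findall` returns just the captured substring from the one match — 1 in all.

['f']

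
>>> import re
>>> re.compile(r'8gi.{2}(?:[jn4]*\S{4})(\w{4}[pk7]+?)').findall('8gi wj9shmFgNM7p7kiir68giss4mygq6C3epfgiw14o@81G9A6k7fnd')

The `?` after the quantifier makes it lazy — it takes as little as possible before letting the rest of the pattern try.
`findall` collects group 1 from each match (2 total).

['FgNM7', '6C3ep']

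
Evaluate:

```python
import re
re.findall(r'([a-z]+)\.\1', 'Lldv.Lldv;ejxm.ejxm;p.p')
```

['ejxm', 'p']

A backreference is literal: `\1` must see the identical characters the first group matched.
Scanning left to right: at [10:19] match 'ejxm.ejxm', group 1 = 'ejxm'; at [20:23] match 'p.p', group 1 = 'p'.
One capturing group, so `findall` returns just the captured substring from each match — 2 in all.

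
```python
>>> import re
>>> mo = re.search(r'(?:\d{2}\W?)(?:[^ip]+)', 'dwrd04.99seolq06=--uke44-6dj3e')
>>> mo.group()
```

'04.99seolq06=--uke44-6dj3e'

Pattern: exactly 2 of a digit, then optionally a non-word character (non-capturing group); then one or more of any character except [ip] (non-capturing group).
The match spans [4:30] → '04.99seolq06=--uke44-6dj3e'.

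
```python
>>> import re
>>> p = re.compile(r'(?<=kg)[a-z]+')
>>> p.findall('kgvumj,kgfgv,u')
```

['vumj', 'fgv']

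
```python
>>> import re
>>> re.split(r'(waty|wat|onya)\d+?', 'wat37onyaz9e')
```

['', 'wat', '7onyaz9e']

With a capturing group present, the delimiter's captured portion is kept in the result list.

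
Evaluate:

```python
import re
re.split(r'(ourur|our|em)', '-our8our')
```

['-', 'our', '8', 'our', '']

Because the pattern has a capturing group, `split` also inserts each captured text between the pieces.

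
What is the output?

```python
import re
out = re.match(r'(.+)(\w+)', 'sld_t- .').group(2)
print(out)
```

t

This matches one or more of any character (captured); then one or more of a word character (captured).
`re.match` only tries the pattern at the start of the string.
The match spans [0:5] → 'sld_t'.
Captured: group 1 = 'sld_', group 2 = 't'.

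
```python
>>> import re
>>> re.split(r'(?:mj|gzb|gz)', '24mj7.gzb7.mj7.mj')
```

`|` is ordered: at each position the engine commits to the first alternative that works.
The string is cut at each match, leaving 5 pieces.

['24', '7.', '7.', '7.', '']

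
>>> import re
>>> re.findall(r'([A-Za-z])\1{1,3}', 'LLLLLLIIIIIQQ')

After group 1 captures some text, `\1` only succeeds where that same text appears again.
`findall` collects group 1 from each match (4 total).

['L', 'L', 'I', 'Q']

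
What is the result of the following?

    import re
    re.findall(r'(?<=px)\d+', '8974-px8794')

['8794']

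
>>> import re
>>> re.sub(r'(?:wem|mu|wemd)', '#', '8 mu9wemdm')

`|` is ordered: at each position the engine commits to the first alternative that works.
Matches: at [2:4] → 'mu'; at [5:8] → 'wem'.
Each match is replaced by '#'.

'8 #9#dm'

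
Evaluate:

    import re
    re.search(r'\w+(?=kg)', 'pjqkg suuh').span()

(0, 3)

Lookahead/lookbehind check context without consuming it, so the matched span excludes the asserted characters.
The match spans [0:3] → 'pjq'.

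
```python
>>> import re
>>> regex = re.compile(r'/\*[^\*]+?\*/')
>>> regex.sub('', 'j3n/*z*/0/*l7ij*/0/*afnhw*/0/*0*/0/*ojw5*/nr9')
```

'j3n0000nr9'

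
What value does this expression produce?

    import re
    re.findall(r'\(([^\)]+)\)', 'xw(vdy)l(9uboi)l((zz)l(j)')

['vdy', '9uboi', '(zz', 'j']

Walking the string: at [2:7] match '(vdy)', group 1 = 'vdy'; at [8:15] match '(9uboi)', group 1 = '9uboi'; at [16:21] match '((zz)', group 1 = '(zz'; at [22:25] match '(j)', group 1 = 'j'.
With a single group, `findall` returns only what that group captured — 4 items.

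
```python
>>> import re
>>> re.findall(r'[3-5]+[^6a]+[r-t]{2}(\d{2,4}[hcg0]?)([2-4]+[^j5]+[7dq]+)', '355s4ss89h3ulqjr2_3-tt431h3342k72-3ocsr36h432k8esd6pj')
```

Pattern: one or more of a character in [3-5], then one or more of any character except [6a], then exactly 2 of a character in [r-t]; then 2 to 4 of a digit, then optionally one of [hcg0] (captured); then one or more of a character in [2-4], then one or more of any character except [j5], then one or more of one of [7dq] (captured).
Walking the string: at [0:50] match '355s4ss89h3ulqjr2_3-tt431h3342k72-3ocsr36h432k8esd', groups = ('36h', '432k8esd').
Multiple groups make `findall` return tuples — one 2-tuple for the one match.

[('36h', '432k8esd')]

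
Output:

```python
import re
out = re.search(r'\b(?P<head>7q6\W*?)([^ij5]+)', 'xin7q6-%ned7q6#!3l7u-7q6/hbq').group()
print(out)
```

The pattern matches a word boundary (`\b`, zero-width); then the literal '7q6', then zero or more of a non-word character (lazy) (captured as 'head'); then one or more of any character except [ij5] (captured).
Unlike `match`, `search` isn't anchored — it looks for the pattern anywhere in the string.
The match spans [21:28] → '7q6/hbq'.
Captured: group 1 = '7q6', group 2 = '/hbq'.

7q6/hbq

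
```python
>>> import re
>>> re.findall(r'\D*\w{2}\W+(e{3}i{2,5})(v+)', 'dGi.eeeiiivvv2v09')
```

Pattern: zero or more of a non-digit, then exactly 2 of a word character, then one or more of a non-word character; then exactly 3 of a literal 'e', then 2 to 5 of a literal 'i' (captured); then one or more of a literal 'v' (captured).
2 groups means the one result is a tuple of 2 captured strings — 1 here.

[('eeeiii', 'vvv')]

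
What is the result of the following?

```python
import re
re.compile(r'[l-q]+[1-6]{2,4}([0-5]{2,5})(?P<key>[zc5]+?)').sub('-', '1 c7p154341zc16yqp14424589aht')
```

Pattern: one or more of a character in [l-q], then 2 to 4 of a character in [1-6]; then 2 to 5 of a character in [0-5] (captured); then one or more of one of [zc5] (lazy) (captured as 'key').
A `+?`/`*?`/`{m,n}?` starts at its minimum and grows only as far as needed for what follows to match.
Matches: at [4:12] → 'p154341z'; at [16:24] → 'qp144245'.
Each match is replaced by '-'.

'1 c7-c16y-89aht'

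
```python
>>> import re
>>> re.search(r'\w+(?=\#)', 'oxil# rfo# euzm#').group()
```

The `(?=…)`/`(?<=…)` assertion just peeks at neighbouring text; it doesn't advance the match position.
The match spans [0:4] → 'oxil'.

'oxil'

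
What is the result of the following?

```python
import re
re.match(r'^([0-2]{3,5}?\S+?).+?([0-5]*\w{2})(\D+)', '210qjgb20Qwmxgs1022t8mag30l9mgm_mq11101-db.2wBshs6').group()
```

'210qjgb20Qwmxgs'

The pattern matches anchored at the start of the string; then 3 to 5 of a character in [0-2] (lazy), then one or more of a non-whitespace character (lazy) (captured); then one or more of any character (lazy); then zero or more of a character in [0-5], then exactly 2 of a word character (captured); then one or more of a non-digit (captured).
`re.match` only tries the pattern at the start of the string.
The match spans [0:15] → '210qjgb20Qwmxgs'.
Captured: group 1 = '210q', group 2 = '20Qw', group 3 = 'mxgs'.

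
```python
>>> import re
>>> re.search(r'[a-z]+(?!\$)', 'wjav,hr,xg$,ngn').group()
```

Because the assertion is negative and zero-width, positions next to the forbidden text are skipped.
`re.search` tries every starting position until one works.
The match spans [0:4] → 'wjav'.

'wjav'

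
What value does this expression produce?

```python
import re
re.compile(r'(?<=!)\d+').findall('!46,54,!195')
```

The lookaround is zero-width — it requires the adjacent text to match without consuming it, so the asserted text isn't part of the match.
With no groups in the pattern, `findall` gives back each whole match — 2 here.

['46', '195']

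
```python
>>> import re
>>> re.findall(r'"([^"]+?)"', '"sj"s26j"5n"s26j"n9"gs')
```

Walking the string: at [0:4] match '"sj"', group 1 = 'sj'; at [8:12] match '"5n"', group 1 = '5n'; at [16:20] match '"n9"', group 1 = 'n9'.
`findall` collects group 1 from each match (3 total).

['sj', '5n', 'n9']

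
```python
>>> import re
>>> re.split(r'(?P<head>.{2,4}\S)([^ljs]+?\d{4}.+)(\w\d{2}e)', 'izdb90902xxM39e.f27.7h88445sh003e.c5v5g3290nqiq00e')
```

['', 'izdb9', '0902xxM39e.f27.7h88445sh003e.c5v5g3290nqi', 'q00e', '']

Pattern: 2 to 4 of any character, then a non-whitespace character (captured as 'head'); then one or more of any character except [ljs] (lazy), then exactly 4 of a digit, then one or more of any character (captured); then a word character, then exactly 2 of a digit, then the literal 'e' (captured).
Matches to split on: at [0:50] → 'izdb90902xxM39e.f27.7h88445sh003e.c5v5g3290nqiq00e'.
With a capturing group present, the delimiter's captured portion is kept in the result list.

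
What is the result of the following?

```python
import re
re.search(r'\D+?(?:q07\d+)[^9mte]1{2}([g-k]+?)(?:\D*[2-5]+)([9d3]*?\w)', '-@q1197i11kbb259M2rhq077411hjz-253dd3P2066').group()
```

'rhq077411hjz-253d'

Lazy quantifiers expand one character at a time until the remainder of the pattern can match.
The match spans [18:35] → 'rhq077411hjz-253d'.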